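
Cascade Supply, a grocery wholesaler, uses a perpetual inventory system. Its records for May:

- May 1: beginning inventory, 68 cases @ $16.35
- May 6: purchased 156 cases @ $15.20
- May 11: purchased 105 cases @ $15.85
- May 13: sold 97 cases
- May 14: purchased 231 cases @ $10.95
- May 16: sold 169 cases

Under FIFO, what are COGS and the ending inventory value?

COGS = $4,148.70; ending inventory = $3,528.00

May 13, 97 sold [FIFO — oldest first]: 68 @ $16.35 + 29 @ $15.20 = $1,552.60
May 16, 169 sold [FIFO — oldest first]: 127 @ $15.20 + 42 @ $15.85 = $2,596.10
Total COGS = $1,552.60 + $2,596.10 = $4,148.70
Ending inventory: 63 @ $15.85 + 231 @ $10.95 = $3,528.00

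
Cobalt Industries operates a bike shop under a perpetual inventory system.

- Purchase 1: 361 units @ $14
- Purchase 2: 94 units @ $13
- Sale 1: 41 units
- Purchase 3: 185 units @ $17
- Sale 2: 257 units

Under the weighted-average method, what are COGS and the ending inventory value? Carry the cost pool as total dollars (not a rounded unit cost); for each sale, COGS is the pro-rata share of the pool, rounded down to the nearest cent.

COGS = $4,364.94; ending inventory = $5,056.06

After Purchase 1: 361 on hand, pool $5,054.00 (≈ $14.0000 each)
After Purchase 2: 455 on hand, pool $6,276.00 (≈ $13.7934 each)
Sale 1, sell 41: 41/455 × $6,276.00 → $565.52
After Purchase 3: 599 on hand, pool $8,855.48 (≈ $14.7838 each)
Sale 2, sell 257: 257/599 × $8,855.48 → $3,799.42
Total COGS = $565.52 + $3,799.42 = $4,364.94
Ending inventory (cost pool remaining) = $5,056.06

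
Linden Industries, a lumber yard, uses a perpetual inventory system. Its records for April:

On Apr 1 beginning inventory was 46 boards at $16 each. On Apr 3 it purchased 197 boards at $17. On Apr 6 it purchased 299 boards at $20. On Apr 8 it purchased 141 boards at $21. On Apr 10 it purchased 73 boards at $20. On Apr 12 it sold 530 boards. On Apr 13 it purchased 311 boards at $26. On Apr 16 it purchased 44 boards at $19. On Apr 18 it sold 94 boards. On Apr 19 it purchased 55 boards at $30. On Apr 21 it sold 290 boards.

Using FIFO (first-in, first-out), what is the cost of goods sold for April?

COGS = $18,594

Apr 12, 530 sold [FIFO — oldest first]: 46 @ $16 + 197 @ $17 + 287 @ $20 = $9,825
Apr 18, 94 sold [FIFO — oldest first]: 12 @ $20 + 82 @ $21 = $1,962
Apr 21, 290 sold [FIFO — oldest first]: 59 @ $21 + 73 @ $20 + 158 @ $26 = $6,807
Total COGS = $9,825 + $1,962 + $6,807 = $18,594
Ending inventory: 153 @ $26 + 44 @ $19 + 55 @ $30 = $6,464
Check: goods available $25,058 = COGS $18,594 + ending $6,464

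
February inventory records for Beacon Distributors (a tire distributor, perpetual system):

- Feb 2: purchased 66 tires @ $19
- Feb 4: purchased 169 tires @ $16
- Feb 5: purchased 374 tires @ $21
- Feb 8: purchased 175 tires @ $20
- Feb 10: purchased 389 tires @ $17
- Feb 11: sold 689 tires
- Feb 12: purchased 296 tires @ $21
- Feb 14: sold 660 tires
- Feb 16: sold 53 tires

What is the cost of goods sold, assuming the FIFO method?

Feb 11, 689 sold [FIFO — oldest first]: 66 @ $19 + 169 @ $16 + 374 @ $21 + 80 @ $20 = $13,412
Feb 14, 660 sold [FIFO — oldest first]: 95 @ $20 + 389 @ $17 + 176 @ $21 = $12,209
Feb 16, 53 sold [FIFO — oldest first]: 53 @ $21 = $1,113
Total COGS = $13,412 + $12,209 + $1,113 = $26,734
Ending inventory: 67 @ $21 = $1,407
Check: goods available $28,141 = COGS $26,734 + ending $1,407

COGS = $26,734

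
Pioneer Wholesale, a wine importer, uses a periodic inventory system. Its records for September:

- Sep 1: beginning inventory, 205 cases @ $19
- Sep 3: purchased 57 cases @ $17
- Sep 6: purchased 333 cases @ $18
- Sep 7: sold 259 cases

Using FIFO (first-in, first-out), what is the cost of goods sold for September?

COGS = $4,813

Sep 7, 259 sold [FIFO — oldest first]: 205 @ $19 + 54 @ $17 = $4,813
Ending inventory: 3 @ $17 + 333 @ $18 = $6,045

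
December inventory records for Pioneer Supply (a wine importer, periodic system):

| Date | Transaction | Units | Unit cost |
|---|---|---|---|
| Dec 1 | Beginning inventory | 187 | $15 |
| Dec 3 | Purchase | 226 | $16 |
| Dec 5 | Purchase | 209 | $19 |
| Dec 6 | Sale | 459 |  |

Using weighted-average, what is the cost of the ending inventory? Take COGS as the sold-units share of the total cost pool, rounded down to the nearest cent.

Ending inventory = $2,723.31

Dec 6, sell 459: 459/622 × $10,392.00 → $7,668.69
Ending inventory (cost pool remaining) = $2,723.31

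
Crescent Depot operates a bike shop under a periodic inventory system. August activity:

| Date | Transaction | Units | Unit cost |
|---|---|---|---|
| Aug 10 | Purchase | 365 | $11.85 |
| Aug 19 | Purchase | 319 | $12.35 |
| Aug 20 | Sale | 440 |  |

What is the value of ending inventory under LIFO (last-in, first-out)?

Ending inventory = $2,891.40

Aug 20, 440 sold [LIFO — newest first]: 319 @ $12.35 + 121 @ $11.85 = $5,373.50
Ending inventory: 244 @ $11.85 = $2,891.40
Check: goods available $8,264.90 = COGS $5,373.50 + ending $2,891.40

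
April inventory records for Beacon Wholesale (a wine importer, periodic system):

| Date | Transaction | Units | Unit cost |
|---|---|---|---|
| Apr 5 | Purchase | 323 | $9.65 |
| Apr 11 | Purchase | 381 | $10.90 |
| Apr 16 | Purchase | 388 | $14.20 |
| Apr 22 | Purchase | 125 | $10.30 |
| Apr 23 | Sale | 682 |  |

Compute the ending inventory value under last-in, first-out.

Ending inventory = $5,427.75

Apr 23, 682 sold [LIFO — newest first]: 125 @ $10.30 + 388 @ $14.20 + 169 @ $10.90 = $8,639.20
Ending inventory: 323 @ $9.65 + 212 @ $10.90 = $5,427.75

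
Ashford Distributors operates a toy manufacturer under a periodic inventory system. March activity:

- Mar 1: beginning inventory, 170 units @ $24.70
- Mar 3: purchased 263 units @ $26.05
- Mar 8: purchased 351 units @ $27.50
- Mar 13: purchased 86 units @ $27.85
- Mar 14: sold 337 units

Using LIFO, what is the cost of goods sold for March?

COGS = $9,297.60

Mar 14, 337 sold [LIFO — newest first]: 86 @ $27.85 + 251 @ $27.50 = $9,297.60
Ending inventory: 170 @ $24.70 + 263 @ $26.05 + 100 @ $27.50 = $13,800.15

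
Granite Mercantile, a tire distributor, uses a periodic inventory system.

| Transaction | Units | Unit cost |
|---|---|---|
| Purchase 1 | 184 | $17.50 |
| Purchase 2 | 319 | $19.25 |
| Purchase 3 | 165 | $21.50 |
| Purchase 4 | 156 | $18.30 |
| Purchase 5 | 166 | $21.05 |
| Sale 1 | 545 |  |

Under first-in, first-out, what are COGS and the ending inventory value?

Sale 1 (545) [FIFO — oldest first]: 184 @ $17.50 + 319 @ $19.25 + 42 @ $21.50 = $10,263.75
Ending inventory: 123 @ $21.50 + 156 @ $18.30 + 166 @ $21.05 = $8,993.60

COGS = $10,263.75; ending inventory = $8,993.60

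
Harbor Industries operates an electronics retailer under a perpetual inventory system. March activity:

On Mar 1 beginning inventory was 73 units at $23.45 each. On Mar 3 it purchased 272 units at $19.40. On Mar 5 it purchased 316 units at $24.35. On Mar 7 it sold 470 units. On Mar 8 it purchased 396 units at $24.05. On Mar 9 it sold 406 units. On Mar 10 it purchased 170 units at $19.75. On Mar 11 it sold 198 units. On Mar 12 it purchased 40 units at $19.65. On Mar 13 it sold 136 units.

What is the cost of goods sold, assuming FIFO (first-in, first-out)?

COGS = $27,228.80

Mar 7, 470 sold [FIFO — oldest first]: 73 @ $23.45 + 272 @ $19.40 + 125 @ $24.35 = $10,032.40
Mar 9, 406 sold [FIFO — oldest first]: 191 @ $24.35 + 215 @ $24.05 = $9,821.60
Mar 11, 198 sold [FIFO — oldest first]: 181 @ $24.05 + 17 @ $19.75 = $4,688.80
Mar 13, 136 sold [FIFO — oldest first]: 136 @ $19.75 = $2,686.00
Total COGS = $10,032.40 + $9,821.60 + $4,688.80 + $2,686.00 = $27,228.80
Ending inventory: 17 @ $19.75 + 40 @ $19.65 = $1,121.75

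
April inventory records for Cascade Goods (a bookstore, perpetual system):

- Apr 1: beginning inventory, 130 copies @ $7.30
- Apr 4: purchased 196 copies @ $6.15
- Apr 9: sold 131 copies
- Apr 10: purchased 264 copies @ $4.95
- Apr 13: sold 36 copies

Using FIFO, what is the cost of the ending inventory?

Apr 9, 131 sold [FIFO — oldest first]: 130 @ $7.30 + 1 @ $6.15 = $955.15
Apr 13, 36 sold [FIFO — oldest first]: 36 @ $6.15 = $221.40
Total COGS = $955.15 + $221.40 = $1,176.55
Ending inventory: 159 @ $6.15 + 264 @ $4.95 = $2,284.65
Check: goods available $3,461.20 = COGS $1,176.55 + ending $2,284.65

Ending inventory = $2,284.65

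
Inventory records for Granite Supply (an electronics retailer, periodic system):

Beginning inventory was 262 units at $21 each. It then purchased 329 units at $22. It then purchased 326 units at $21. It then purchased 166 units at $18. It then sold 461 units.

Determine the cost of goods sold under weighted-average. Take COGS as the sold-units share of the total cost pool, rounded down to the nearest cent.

COGS = $9,609.06

Sale 1, sell 461: 461/1083 × $22,574.00 → $9,609.06
Ending inventory (cost pool remaining) = $12,964.94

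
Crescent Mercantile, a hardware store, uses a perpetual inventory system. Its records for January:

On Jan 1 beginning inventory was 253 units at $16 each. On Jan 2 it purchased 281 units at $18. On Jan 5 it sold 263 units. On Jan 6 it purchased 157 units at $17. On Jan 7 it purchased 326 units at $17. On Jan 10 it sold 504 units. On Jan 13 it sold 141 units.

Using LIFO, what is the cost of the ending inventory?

Jan 5, 263 sold [LIFO — newest first]: 263 @ $18 = $4,734
Jan 10, 504 sold [LIFO — newest first]: 326 @ $17 + 157 @ $17 + 18 @ $18 + 3 @ $16 = $8,583
Jan 13, 141 sold [LIFO — newest first]: 141 @ $16 = $2,256
Total COGS = $4,734 + $8,583 + $2,256 = $15,573
Ending inventory: 109 @ $16 = $1,744
Check: goods available $17,317 = COGS $15,573 + ending $1,744

Ending inventory = $1,744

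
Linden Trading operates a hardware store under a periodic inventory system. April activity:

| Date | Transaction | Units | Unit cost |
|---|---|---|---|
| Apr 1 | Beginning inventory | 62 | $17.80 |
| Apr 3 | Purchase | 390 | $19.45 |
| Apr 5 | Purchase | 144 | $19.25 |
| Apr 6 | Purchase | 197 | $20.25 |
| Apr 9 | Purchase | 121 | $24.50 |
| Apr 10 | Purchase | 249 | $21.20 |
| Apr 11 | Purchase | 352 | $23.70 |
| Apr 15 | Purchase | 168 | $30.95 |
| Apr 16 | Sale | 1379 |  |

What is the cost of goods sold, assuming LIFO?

Apr 16, 1379 sold [LIFO — newest first]: 168 @ $30.95 + 352 @ $23.70 + 249 @ $21.20 + 121 @ $24.50 + 197 @ $20.25 + 144 @ $19.25 + 148 @ $19.45 = $31,425.15
Ending inventory: 62 @ $17.80 + 242 @ $19.45 = $5,810.50

COGS = $31,425.15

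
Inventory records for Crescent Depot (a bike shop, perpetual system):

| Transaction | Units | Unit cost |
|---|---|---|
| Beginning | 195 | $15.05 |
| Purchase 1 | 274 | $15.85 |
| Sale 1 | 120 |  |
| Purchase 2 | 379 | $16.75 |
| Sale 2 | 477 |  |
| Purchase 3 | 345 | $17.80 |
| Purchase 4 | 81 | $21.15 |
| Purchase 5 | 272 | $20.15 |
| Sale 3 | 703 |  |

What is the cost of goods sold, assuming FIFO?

COGS = $22,003.95

Sale 1 (120) [FIFO — oldest first]: 120 @ $15.05 = $1,806.00
Sale 2 (477) [FIFO — oldest first]: 75 @ $15.05 + 274 @ $15.85 + 128 @ $16.75 = $7,615.65
Sale 3 (703) [FIFO — oldest first]: 251 @ $16.75 + 345 @ $17.80 + 81 @ $21.15 + 26 @ $20.15 = $12,582.30
Total COGS = $1,806.00 + $7,615.65 + $12,582.30 = $22,003.95
Ending inventory: 246 @ $20.15 = $4,956.90
Check: goods available $26,960.85 = COGS $22,003.95 + ending $4,956.90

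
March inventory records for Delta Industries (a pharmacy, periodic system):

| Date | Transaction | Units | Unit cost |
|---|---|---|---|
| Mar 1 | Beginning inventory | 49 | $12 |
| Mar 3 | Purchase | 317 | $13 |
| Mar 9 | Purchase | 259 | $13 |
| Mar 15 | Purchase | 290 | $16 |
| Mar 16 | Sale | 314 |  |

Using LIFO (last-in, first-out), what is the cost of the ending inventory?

Mar 16, 314 sold [LIFO — newest first]: 290 @ $16 + 24 @ $13 = $4,952
Ending inventory: 49 @ $12 + 317 @ $13 + 235 @ $13 = $7,764
Check: goods available $12,716 = COGS $4,952 + ending $7,764

Ending inventory = $7,764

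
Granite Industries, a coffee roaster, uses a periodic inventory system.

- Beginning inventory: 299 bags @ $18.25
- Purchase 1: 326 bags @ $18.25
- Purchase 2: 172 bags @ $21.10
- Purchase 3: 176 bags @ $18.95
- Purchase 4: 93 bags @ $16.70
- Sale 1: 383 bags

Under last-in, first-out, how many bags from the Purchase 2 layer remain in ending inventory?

Sale 1 (383) [LIFO — newest first]: 93 @ $16.70 + 176 @ $18.95 + 114 @ $21.10 = $7,293.70
Ending inventory: 299 @ $18.25 + 326 @ $18.25 + 58 @ $21.10 = $12,630.05

58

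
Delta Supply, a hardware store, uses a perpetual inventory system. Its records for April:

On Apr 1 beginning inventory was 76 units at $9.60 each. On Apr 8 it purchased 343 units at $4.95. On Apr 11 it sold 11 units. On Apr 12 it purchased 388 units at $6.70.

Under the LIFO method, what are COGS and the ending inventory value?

COGS = $54.45; ending inventory = $4,972.60

Apr 11, 11 sold [LIFO — newest first]: 11 @ $4.95 = $54.45
Ending inventory: 76 @ $9.60 + 332 @ $4.95 + 388 @ $6.70 = $4,972.60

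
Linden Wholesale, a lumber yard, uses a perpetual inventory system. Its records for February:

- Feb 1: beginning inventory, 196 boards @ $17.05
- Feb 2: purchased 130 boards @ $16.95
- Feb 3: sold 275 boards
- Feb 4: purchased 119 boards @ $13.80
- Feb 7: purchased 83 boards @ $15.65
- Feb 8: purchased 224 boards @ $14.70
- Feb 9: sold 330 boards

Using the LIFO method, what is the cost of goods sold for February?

Feb 3, 275 sold [LIFO — newest first]: 130 @ $16.95 + 145 @ $17.05 = $4,675.75
Feb 9, 330 sold [LIFO — newest first]: 224 @ $14.70 + 83 @ $15.65 + 23 @ $13.80 = $4,909.15
Total COGS = $4,675.75 + $4,909.15 = $9,584.90
Ending inventory: 51 @ $17.05 + 96 @ $13.80 = $2,194.35
Check: goods available $11,779.25 = COGS $9,584.90 + ending $2,194.35

COGS = $9,584.90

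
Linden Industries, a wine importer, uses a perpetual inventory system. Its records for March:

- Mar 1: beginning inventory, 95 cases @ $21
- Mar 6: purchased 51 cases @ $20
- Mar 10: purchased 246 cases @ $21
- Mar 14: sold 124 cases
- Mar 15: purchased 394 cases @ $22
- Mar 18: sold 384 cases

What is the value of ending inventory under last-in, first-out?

Mar 14, 124 sold [LIFO — newest first]: 124 @ $21 = $2,604
Mar 18, 384 sold [LIFO — newest first]: 384 @ $22 = $8,448
Total COGS = $2,604 + $8,448 = $11,052
Ending inventory: 95 @ $21 + 51 @ $20 + 122 @ $21 + 10 @ $22 = $5,797

Ending inventory = $5,797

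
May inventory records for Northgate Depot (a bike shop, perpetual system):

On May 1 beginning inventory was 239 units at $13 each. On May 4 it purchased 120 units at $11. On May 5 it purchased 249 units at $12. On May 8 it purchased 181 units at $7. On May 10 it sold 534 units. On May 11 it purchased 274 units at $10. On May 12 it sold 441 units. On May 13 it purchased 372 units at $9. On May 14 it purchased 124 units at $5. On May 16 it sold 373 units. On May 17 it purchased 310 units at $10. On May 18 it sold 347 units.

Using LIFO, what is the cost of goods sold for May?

COGS = $16,572

May 10, 534 sold [LIFO — newest first]: 181 @ $7 + 249 @ $12 + 104 @ $11 = $5,399
May 12, 441 sold [LIFO — newest first]: 274 @ $10 + 16 @ $11 + 151 @ $13 = $4,879
May 16, 373 sold [LIFO — newest first]: 124 @ $5 + 249 @ $9 = $2,861
May 18, 347 sold [LIFO — newest first]: 310 @ $10 + 37 @ $9 = $3,433
Total COGS = $5,399 + $4,879 + $2,861 + $3,433 = $16,572
Ending inventory: 88 @ $13 + 86 @ $9 = $1,918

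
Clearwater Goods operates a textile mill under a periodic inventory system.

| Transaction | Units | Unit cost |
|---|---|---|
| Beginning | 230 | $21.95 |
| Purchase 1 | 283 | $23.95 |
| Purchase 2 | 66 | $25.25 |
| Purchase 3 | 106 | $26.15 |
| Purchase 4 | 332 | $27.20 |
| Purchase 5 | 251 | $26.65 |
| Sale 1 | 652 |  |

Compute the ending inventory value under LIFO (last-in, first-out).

Sale 1 (652) [LIFO — newest first]: 251 @ $26.65 + 332 @ $27.20 + 69 @ $26.15 = $17,523.90
Ending inventory: 230 @ $21.95 + 283 @ $23.95 + 66 @ $25.25 + 37 @ $26.15 = $14,460.40

Ending inventory = $14,460.40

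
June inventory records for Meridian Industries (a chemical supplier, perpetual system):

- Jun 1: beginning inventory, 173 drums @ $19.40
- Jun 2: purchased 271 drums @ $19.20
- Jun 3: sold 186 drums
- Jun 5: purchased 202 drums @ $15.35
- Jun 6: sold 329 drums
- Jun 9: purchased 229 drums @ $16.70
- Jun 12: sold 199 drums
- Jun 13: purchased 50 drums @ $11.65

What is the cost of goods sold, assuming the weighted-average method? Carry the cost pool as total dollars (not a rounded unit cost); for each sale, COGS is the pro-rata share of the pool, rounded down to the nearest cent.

COGS = $12,745.71

After Jun 1: 173 on hand, pool $3,356.20 (≈ $19.4000 each)
After Jun 2: 444 on hand, pool $8,559.40 (≈ $19.2779 each)
Jun 3, sell 186: 186/444 × $8,559.40 → $3,585.69
After Jun 5: 460 on hand, pool $8,074.41 (≈ $17.5531 each)
Jun 6, sell 329: 329/460 × $8,074.41 → $5,774.95
After Jun 9: 360 on hand, pool $6,123.76 (≈ $17.0104 each)
Jun 12, sell 199: 199/360 × $6,123.76 → $3,385.07
After Jun 13: 211 on hand, pool $3,321.19 (≈ $15.7402 each)
Total COGS = $3,585.69 + $5,774.95 + $3,385.07 = $12,745.71
Ending inventory (cost pool remaining) = $3,321.19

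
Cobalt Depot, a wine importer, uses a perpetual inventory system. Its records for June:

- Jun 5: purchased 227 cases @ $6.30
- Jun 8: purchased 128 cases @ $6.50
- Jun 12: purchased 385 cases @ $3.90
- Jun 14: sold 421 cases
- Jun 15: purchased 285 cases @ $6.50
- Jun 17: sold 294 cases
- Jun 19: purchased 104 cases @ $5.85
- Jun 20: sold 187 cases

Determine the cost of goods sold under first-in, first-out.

Jun 14, 421 sold [FIFO — oldest first]: 227 @ $6.30 + 128 @ $6.50 + 66 @ $3.90 = $2,519.50
Jun 17, 294 sold [FIFO — oldest first]: 294 @ $3.90 = $1,146.60
Jun 20, 187 sold [FIFO — oldest first]: 25 @ $3.90 + 162 @ $6.50 = $1,150.50
Total COGS = $2,519.50 + $1,146.60 + $1,150.50 = $4,816.60
Ending inventory: 123 @ $6.50 + 104 @ $5.85 = $1,407.90

COGS = $4,816.60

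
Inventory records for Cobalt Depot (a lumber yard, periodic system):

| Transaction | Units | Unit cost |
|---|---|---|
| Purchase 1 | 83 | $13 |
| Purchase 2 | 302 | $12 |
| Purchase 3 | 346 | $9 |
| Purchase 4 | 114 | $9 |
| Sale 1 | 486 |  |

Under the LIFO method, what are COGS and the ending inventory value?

Sale 1 (486) [LIFO — newest first]: 114 @ $9 + 346 @ $9 + 26 @ $12 = $4,452
Ending inventory: 83 @ $13 + 276 @ $12 = $4,391

COGS = $4,452; ending inventory = $4,391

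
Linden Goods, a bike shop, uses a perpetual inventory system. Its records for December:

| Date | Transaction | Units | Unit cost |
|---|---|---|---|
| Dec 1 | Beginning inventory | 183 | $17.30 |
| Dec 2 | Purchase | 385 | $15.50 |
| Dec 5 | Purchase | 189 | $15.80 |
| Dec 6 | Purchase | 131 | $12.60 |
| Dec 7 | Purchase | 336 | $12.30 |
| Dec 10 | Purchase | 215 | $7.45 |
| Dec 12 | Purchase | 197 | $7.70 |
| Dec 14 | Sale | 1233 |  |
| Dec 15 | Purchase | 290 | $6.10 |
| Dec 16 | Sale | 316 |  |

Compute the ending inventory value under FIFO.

Dec 14, 1233 sold [FIFO — oldest first]: 183 @ $17.30 + 385 @ $15.50 + 189 @ $15.80 + 131 @ $12.60 + 336 @ $12.30 + 9 @ $7.45 = $17,970.05
Dec 16, 316 sold [FIFO — oldest first]: 206 @ $7.45 + 110 @ $7.70 = $2,381.70
Total COGS = $17,970.05 + $2,381.70 = $20,351.75
Ending inventory: 87 @ $7.70 + 290 @ $6.10 = $2,438.90

Ending inventory = $2,438.90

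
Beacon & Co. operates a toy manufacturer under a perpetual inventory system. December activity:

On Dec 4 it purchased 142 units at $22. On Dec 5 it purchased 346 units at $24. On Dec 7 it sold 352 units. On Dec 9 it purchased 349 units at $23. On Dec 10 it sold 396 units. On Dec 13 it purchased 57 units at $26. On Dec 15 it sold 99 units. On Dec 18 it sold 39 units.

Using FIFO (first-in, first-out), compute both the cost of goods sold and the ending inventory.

COGS = $20,729; ending inventory = $208

Dec 7, 352 sold [FIFO — oldest first]: 142 @ $22 + 210 @ $24 = $8,164
Dec 10, 396 sold [FIFO — oldest first]: 136 @ $24 + 260 @ $23 = $9,244
Dec 15, 99 sold [FIFO — oldest first]: 89 @ $23 + 10 @ $26 = $2,307
Dec 18, 39 sold [FIFO — oldest first]: 39 @ $26 = $1,014
Total COGS = $8,164 + $9,244 + $2,307 + $1,014 = $20,729
Ending inventory: 8 @ $26 = $208
Check: goods available $20,937 = COGS $20,729 + ending $208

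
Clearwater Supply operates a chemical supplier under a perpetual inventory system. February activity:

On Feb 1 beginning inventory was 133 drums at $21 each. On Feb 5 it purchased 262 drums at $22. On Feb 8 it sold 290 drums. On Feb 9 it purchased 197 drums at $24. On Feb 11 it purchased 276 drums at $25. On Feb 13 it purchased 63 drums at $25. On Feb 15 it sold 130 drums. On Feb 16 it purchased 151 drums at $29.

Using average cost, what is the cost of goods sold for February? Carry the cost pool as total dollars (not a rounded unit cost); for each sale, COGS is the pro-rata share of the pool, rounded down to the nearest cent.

After Feb 1: 133 on hand, pool $2,793.00 (≈ $21.0000 each)
After Feb 5: 395 on hand, pool $8,557.00 (≈ $21.6633 each)
Feb 8, sell 290: 290/395 × $8,557.00 → $6,282.35
After Feb 9: 302 on hand, pool $7,002.65 (≈ $23.1876 each)
After Feb 11: 578 on hand, pool $13,902.65 (≈ $24.0530 each)
After Feb 13: 641 on hand, pool $15,477.65 (≈ $24.1461 each)
Feb 15, sell 130: 130/641 × $15,477.65 → $3,138.99
After Feb 16: 662 on hand, pool $16,717.66 (≈ $25.2533 each)
Total COGS = $6,282.35 + $3,138.99 = $9,421.34
Ending inventory (cost pool remaining) = $16,717.66
Check: goods available $26,139.00 = COGS $9,421.34 + ending $16,717.66

COGS = $9,421.34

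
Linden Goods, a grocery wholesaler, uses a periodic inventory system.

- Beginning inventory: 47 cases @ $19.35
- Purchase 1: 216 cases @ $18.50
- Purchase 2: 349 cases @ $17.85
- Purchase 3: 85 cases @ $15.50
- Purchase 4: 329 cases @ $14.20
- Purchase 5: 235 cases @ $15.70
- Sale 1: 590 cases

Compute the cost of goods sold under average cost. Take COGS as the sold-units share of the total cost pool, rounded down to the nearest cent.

Sale 1, sell 590: 590/1261 × $20,813.90 → $9,738.46
Ending inventory (cost pool remaining) = $11,075.44
Check: goods available $20,813.90 = COGS $9,738.46 + ending $11,075.44

COGS = $9,738.46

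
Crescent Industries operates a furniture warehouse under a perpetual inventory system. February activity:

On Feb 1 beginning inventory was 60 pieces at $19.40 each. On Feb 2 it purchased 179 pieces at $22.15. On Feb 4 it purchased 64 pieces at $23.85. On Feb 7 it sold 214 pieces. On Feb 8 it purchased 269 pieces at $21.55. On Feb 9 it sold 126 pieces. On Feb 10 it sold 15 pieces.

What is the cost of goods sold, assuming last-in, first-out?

Feb 7, 214 sold [LIFO — newest first]: 64 @ $23.85 + 150 @ $22.15 = $4,848.90
Feb 9, 126 sold [LIFO — newest first]: 126 @ $21.55 = $2,715.30
Feb 10, 15 sold [LIFO — newest first]: 15 @ $21.55 = $323.25
Total COGS = $4,848.90 + $2,715.30 + $323.25 = $7,887.45
Ending inventory: 60 @ $19.40 + 29 @ $22.15 + 128 @ $21.55 = $4,564.75

COGS = $7,887.45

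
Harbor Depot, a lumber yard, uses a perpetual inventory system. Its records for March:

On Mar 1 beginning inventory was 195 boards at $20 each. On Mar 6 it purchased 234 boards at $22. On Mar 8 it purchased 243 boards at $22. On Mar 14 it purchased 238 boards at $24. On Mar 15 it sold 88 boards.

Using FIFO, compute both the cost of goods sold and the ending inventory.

COGS = $1,760; ending inventory = $18,346

Mar 15, 88 sold [FIFO — oldest first]: 88 @ $20 = $1,760
Ending inventory: 107 @ $20 + 234 @ $22 + 243 @ $22 + 238 @ $24 = $18,346
Check: goods available $20,106 = COGS $1,760 + ending $18,346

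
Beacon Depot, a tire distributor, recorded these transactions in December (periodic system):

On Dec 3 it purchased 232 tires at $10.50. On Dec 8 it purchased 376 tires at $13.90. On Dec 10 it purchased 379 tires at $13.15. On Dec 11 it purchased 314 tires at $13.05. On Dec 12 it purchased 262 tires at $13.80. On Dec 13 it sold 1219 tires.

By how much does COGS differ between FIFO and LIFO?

$692.90

FIFO COGS: 232 @ $10.50 + 376 @ $13.90 + 379 @ $13.15 + 232 @ $13.05 = $15,673.85
LIFO COGS: 262 @ $13.80 + 314 @ $13.05 + 379 @ $13.15 + 264 @ $13.90 = $16,366.75
Difference = |$15,673.85 − $16,366.75| = $692.90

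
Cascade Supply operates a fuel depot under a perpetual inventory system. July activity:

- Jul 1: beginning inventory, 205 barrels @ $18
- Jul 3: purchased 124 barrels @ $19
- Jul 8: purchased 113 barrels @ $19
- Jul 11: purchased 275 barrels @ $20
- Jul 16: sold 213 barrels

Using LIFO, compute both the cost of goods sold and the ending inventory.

COGS = $4,260; ending inventory = $9,433

Jul 16, 213 sold [LIFO — newest first]: 213 @ $20 = $4,260
Ending inventory: 205 @ $18 + 124 @ $19 + 113 @ $19 + 62 @ $20 = $9,433
Check: goods available $13,693 = COGS $4,260 + ending $9,433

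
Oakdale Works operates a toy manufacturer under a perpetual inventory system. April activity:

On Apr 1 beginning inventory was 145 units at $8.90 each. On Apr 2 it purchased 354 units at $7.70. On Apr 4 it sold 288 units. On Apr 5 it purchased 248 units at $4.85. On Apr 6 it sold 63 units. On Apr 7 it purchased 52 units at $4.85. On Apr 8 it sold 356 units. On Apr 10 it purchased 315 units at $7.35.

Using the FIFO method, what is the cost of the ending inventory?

Ending inventory = $2,761.45

Apr 4, 288 sold [FIFO — oldest first]: 145 @ $8.90 + 143 @ $7.70 = $2,391.60
Apr 6, 63 sold [FIFO — oldest first]: 63 @ $7.70 = $485.10
Apr 8, 356 sold [FIFO — oldest first]: 148 @ $7.70 + 208 @ $4.85 = $2,148.40
Total COGS = $2,391.60 + $485.10 + $2,148.40 = $5,025.10
Ending inventory: 40 @ $4.85 + 52 @ $4.85 + 315 @ $7.35 = $2,761.45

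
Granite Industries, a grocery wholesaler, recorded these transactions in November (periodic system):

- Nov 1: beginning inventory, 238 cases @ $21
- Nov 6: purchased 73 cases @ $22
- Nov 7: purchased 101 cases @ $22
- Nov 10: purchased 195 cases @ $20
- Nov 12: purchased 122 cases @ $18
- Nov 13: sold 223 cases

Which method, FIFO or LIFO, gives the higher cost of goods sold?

FIFO COGS: 223 @ $21 = $4,683
LIFO COGS: 122 @ $18 + 101 @ $20 = $4,216

FIFO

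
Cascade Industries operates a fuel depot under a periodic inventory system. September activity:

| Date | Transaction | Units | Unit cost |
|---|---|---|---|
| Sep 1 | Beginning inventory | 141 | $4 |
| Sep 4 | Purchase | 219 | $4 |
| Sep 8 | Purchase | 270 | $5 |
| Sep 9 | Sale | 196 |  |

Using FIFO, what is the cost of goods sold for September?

Sep 9, 196 sold [FIFO — oldest first]: 141 @ $4 + 55 @ $4 = $784
Ending inventory: 164 @ $4 + 270 @ $5 = $2,006

COGS = $784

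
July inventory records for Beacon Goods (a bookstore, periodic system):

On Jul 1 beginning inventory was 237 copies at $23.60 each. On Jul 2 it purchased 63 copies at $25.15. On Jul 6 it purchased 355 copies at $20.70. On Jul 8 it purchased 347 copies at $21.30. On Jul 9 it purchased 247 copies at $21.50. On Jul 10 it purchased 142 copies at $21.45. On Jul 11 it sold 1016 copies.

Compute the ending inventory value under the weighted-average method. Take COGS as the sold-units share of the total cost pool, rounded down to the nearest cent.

Jul 11, sell 1016: 1016/1391 × $30,273.65 → $22,112.16
Ending inventory (cost pool remaining) = $8,161.49

Ending inventory = $8,161.49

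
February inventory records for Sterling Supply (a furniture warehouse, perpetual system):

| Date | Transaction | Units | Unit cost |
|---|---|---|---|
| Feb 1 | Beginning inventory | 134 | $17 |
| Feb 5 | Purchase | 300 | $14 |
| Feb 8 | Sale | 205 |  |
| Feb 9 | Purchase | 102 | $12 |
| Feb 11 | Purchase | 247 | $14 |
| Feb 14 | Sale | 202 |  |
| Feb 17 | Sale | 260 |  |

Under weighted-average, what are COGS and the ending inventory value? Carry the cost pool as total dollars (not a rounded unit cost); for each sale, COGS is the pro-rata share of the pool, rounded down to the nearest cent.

COGS = $9,534.36; ending inventory = $1,625.64

After Feb 1: 134 on hand, pool $2,278.00 (≈ $17.0000 each)
After Feb 5: 434 on hand, pool $6,478.00 (≈ $14.9263 each)
Feb 8, sell 205: 205/434 × $6,478.00 → $3,059.88
After Feb 9: 331 on hand, pool $4,642.12 (≈ $14.0245 each)
After Feb 11: 578 on hand, pool $8,100.12 (≈ $14.0140 each)
Feb 14, sell 202: 202/578 × $8,100.12 → $2,830.83
Feb 17, sell 260: 260/376 × $5,269.29 → $3,643.65
Total COGS = $3,059.88 + $2,830.83 + $3,643.65 = $9,534.36
Ending inventory (cost pool remaining) = $1,625.64
Check: goods available $11,160.00 = COGS $9,534.36 + ending $1,625.64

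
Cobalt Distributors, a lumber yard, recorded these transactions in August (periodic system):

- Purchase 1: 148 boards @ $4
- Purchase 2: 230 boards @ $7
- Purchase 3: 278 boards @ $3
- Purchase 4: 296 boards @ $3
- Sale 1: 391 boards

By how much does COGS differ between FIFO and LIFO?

FIFO COGS: 148 @ $4 + 230 @ $7 + 13 @ $3 = $2,241
LIFO COGS: 296 @ $3 + 95 @ $3 = $1,173
Difference = |$2,241 − $1,173| = $1,068

$1,068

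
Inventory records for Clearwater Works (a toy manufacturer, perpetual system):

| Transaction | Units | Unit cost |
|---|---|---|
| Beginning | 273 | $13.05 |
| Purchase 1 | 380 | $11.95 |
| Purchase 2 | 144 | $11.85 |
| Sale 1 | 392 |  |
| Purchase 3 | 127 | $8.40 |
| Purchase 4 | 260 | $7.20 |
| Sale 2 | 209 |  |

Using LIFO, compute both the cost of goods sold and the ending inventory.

Sale 1 (392) [LIFO — newest first]: 144 @ $11.85 + 248 @ $11.95 = $4,670.00
Sale 2 (209) [LIFO — newest first]: 209 @ $7.20 = $1,504.80
Total COGS = $4,670.00 + $1,504.80 = $6,174.80
Ending inventory: 273 @ $13.05 + 132 @ $11.95 + 127 @ $8.40 + 51 @ $7.20 = $6,574.05

COGS = $6,174.80; ending inventory = $6,574.05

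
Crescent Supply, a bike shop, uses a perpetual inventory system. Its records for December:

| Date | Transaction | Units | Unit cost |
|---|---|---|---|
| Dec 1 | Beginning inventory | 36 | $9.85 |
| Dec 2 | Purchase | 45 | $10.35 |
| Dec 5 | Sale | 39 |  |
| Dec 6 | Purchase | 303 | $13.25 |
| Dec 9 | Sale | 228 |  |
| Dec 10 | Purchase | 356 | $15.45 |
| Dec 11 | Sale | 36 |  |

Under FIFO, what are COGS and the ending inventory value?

Dec 5, 39 sold [FIFO — oldest first]: 36 @ $9.85 + 3 @ $10.35 = $385.65
Dec 9, 228 sold [FIFO — oldest first]: 42 @ $10.35 + 186 @ $13.25 = $2,899.20
Dec 11, 36 sold [FIFO — oldest first]: 36 @ $13.25 = $477.00
Total COGS = $385.65 + $2,899.20 + $477.00 = $3,761.85
Ending inventory: 81 @ $13.25 + 356 @ $15.45 = $6,573.45

COGS = $3,761.85; ending inventory = $6,573.45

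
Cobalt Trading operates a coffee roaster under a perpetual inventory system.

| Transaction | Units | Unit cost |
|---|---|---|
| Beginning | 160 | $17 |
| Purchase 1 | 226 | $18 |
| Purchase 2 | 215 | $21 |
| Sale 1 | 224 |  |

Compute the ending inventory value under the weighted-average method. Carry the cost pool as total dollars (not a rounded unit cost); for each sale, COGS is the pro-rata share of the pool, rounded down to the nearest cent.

Ending inventory = $7,090.24

After Beginning: 160 on hand, pool $2,720.00 (≈ $17.0000 each)
After Purchase 1: 386 on hand, pool $6,788.00 (≈ $17.5855 each)
After Purchase 2: 601 on hand, pool $11,303.00 (≈ $18.8070 each)
Sale 1, sell 224: 224/601 × $11,303.00 → $4,212.76
Ending inventory (cost pool remaining) = $7,090.24
Check: goods available $11,303.00 = COGS $4,212.76 + ending $7,090.24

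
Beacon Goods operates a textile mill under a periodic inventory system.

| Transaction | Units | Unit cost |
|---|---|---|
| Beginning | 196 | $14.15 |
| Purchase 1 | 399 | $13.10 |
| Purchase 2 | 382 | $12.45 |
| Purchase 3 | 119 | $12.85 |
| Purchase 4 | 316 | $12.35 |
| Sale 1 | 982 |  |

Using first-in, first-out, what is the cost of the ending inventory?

Ending inventory = $5,367.50

Sale 1 (982) [FIFO — oldest first]: 196 @ $14.15 + 399 @ $13.10 + 382 @ $12.45 + 5 @ $12.85 = $12,820.45
Ending inventory: 114 @ $12.85 + 316 @ $12.35 = $5,367.50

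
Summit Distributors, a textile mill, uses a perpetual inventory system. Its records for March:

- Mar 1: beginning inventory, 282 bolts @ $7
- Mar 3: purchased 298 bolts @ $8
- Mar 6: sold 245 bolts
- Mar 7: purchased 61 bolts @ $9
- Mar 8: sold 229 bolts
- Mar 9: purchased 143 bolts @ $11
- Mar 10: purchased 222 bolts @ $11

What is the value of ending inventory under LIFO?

Ending inventory = $5,184

Mar 6, 245 sold [LIFO — newest first]: 245 @ $8 = $1,960
Mar 8, 229 sold [LIFO — newest first]: 61 @ $9 + 53 @ $8 + 115 @ $7 = $1,778
Total COGS = $1,960 + $1,778 = $3,738
Ending inventory: 167 @ $7 + 143 @ $11 + 222 @ $11 = $5,184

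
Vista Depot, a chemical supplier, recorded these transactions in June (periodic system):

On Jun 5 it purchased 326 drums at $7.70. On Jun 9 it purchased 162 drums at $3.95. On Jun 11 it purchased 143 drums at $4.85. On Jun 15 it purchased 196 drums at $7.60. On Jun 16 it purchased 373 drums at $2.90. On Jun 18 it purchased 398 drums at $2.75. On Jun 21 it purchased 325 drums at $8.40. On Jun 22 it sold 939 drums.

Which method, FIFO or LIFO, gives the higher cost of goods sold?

FIFO COGS: 326 @ $7.70 + 162 @ $3.95 + 143 @ $4.85 + 196 @ $7.60 + 112 @ $2.90 = $5,658.05
LIFO COGS: 325 @ $8.40 + 398 @ $2.75 + 216 @ $2.90 = $4,450.90

FIFO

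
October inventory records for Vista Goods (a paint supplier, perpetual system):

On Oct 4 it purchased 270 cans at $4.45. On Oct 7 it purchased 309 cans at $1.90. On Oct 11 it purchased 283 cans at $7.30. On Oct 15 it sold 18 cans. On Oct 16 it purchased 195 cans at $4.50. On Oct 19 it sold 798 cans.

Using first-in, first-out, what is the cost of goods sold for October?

Oct 15, 18 sold [FIFO — oldest first]: 18 @ $4.45 = $80.10
Oct 19, 798 sold [FIFO — oldest first]: 252 @ $4.45 + 309 @ $1.90 + 237 @ $7.30 = $3,438.60
Total COGS = $80.10 + $3,438.60 = $3,518.70
Ending inventory: 46 @ $7.30 + 195 @ $4.50 = $1,213.30

COGS = $3,518.70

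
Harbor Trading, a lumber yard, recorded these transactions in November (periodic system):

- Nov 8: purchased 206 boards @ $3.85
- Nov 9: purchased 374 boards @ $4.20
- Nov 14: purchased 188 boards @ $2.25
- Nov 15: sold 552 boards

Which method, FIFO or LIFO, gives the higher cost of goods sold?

FIFO

FIFO COGS: 206 @ $3.85 + 346 @ $4.20 = $2,246.30
LIFO COGS: 188 @ $2.25 + 364 @ $4.20 = $1,951.80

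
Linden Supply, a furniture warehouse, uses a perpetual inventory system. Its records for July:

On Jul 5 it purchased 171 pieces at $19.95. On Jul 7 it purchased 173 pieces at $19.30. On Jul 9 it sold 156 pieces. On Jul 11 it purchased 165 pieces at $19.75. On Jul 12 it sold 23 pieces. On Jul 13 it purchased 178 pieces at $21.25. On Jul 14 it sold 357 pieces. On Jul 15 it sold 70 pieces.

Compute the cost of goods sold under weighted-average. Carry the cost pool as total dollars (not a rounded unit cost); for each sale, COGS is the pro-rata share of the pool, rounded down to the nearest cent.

After Jul 5: 171 on hand, pool $3,411.45 (≈ $19.9500 each)
After Jul 7: 344 on hand, pool $6,750.35 (≈ $19.6231 each)
Jul 9, sell 156: 156/344 × $6,750.35 → $3,061.20
After Jul 11: 353 on hand, pool $6,947.90 (≈ $19.6824 each)
Jul 12, sell 23: 23/353 × $6,947.90 → $452.69
After Jul 13: 508 on hand, pool $10,277.71 (≈ $20.2317 each)
Jul 14, sell 357: 357/508 × $10,277.71 → $7,222.72
Jul 15, sell 70: 70/151 × $3,054.99 → $1,416.22
Total COGS = $3,061.20 + $452.69 + $7,222.72 + $1,416.22 = $12,152.83
Ending inventory (cost pool remaining) = $1,638.77
Check: goods available $13,791.60 = COGS $12,152.83 + ending $1,638.77

COGS = $12,152.83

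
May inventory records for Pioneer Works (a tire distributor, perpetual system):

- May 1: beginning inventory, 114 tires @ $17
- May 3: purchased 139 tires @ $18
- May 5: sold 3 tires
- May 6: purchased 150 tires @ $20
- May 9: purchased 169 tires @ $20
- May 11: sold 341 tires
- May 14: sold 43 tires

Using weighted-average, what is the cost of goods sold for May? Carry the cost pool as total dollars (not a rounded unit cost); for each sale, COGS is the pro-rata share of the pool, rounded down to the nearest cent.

After May 1: 114 on hand, pool $1,938.00 (≈ $17.0000 each)
After May 3: 253 on hand, pool $4,440.00 (≈ $17.5494 each)
May 5, sell 3: 3/253 × $4,440.00 → $52.64
After May 6: 400 on hand, pool $7,387.36 (≈ $18.4684 each)
After May 9: 569 on hand, pool $10,767.36 (≈ $18.9233 each)
May 11, sell 341: 341/569 × $10,767.36 → $6,452.84
May 14, sell 43: 43/228 × $4,314.52 → $813.70
Total COGS = $52.64 + $6,452.84 + $813.70 = $7,319.18
Ending inventory (cost pool remaining) = $3,500.82

COGS = $7,319.18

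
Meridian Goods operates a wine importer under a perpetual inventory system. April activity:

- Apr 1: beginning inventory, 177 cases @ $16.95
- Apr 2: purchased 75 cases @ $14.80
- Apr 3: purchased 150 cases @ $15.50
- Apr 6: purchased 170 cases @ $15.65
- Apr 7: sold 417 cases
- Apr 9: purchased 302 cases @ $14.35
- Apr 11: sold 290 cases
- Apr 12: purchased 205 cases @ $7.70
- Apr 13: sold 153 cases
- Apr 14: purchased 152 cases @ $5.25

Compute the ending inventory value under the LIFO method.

Ending inventory = $3,997.85

Apr 7, 417 sold [LIFO — newest first]: 170 @ $15.65 + 150 @ $15.50 + 75 @ $14.80 + 22 @ $16.95 = $6,468.40
Apr 11, 290 sold [LIFO — newest first]: 290 @ $14.35 = $4,161.50
Apr 13, 153 sold [LIFO — newest first]: 153 @ $7.70 = $1,178.10
Total COGS = $6,468.40 + $4,161.50 + $1,178.10 = $11,808.00
Ending inventory: 155 @ $16.95 + 12 @ $14.35 + 52 @ $7.70 + 152 @ $5.25 = $3,997.85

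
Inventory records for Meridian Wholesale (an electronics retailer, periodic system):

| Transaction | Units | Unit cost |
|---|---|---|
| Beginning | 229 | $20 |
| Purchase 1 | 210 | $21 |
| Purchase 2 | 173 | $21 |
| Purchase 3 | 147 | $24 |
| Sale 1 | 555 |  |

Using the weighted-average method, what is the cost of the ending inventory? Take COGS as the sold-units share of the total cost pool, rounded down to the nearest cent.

Sale 1, sell 555: 555/759 × $16,151.00 → $11,810.01
Ending inventory (cost pool remaining) = $4,340.99

Ending inventory = $4,340.99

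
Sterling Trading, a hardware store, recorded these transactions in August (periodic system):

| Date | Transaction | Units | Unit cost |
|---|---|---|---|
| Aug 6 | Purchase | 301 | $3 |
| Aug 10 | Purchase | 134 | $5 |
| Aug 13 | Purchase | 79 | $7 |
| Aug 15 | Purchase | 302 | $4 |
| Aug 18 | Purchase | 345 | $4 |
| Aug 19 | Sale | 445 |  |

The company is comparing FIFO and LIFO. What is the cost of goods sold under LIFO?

FIFO COGS: 301 @ $3 + 134 @ $5 + 10 @ $7 = $1,643
LIFO COGS: 345 @ $4 + 100 @ $4 = $1,780

COGS = $1,780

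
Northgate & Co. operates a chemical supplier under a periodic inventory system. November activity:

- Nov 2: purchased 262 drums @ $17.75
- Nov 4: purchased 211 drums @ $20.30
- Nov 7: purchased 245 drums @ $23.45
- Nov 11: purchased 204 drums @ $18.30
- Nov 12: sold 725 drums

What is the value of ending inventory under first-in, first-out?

Ending inventory = $3,605.10

Nov 12, 725 sold [FIFO — oldest first]: 262 @ $17.75 + 211 @ $20.30 + 245 @ $23.45 + 7 @ $18.30 = $14,807.15
Ending inventory: 197 @ $18.30 = $3,605.10
Check: goods available $18,412.25 = COGS $14,807.15 + ending $3,605.10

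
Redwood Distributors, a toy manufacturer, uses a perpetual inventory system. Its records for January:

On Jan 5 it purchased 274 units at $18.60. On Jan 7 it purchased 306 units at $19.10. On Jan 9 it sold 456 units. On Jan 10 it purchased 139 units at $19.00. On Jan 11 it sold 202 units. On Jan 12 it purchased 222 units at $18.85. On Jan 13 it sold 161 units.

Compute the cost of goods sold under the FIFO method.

Jan 9, 456 sold [FIFO — oldest first]: 274 @ $18.60 + 182 @ $19.10 = $8,572.60
Jan 11, 202 sold [FIFO — oldest first]: 124 @ $19.10 + 78 @ $19.00 = $3,850.40
Jan 13, 161 sold [FIFO — oldest first]: 61 @ $19.00 + 100 @ $18.85 = $3,044.00
Total COGS = $8,572.60 + $3,850.40 + $3,044.00 = $15,467.00
Ending inventory: 122 @ $18.85 = $2,299.70

COGS = $15,467.00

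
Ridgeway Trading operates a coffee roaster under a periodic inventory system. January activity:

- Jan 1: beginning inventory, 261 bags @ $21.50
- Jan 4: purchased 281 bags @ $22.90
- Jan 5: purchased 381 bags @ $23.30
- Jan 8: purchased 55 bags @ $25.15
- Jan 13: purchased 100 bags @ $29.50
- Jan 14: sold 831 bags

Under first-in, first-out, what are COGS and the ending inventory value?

Jan 14, 831 sold [FIFO — oldest first]: 261 @ $21.50 + 281 @ $22.90 + 289 @ $23.30 = $18,780.10
Ending inventory: 92 @ $23.30 + 55 @ $25.15 + 100 @ $29.50 = $6,476.85

COGS = $18,780.10; ending inventory = $6,476.85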